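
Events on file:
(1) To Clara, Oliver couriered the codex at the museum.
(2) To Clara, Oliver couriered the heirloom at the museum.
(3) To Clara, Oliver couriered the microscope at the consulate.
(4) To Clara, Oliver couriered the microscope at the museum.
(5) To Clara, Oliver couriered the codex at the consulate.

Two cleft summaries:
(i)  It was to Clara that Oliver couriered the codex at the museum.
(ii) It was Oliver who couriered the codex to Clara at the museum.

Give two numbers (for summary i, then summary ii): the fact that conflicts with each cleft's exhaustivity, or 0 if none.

0, 0

Summary (i) focuses "Clara" (the recipient); background same agent, thing, setting (Oliver / the codex / at the museum). No fact matches that background with a different recipient, so 0.
Summary (ii) focuses "Oliver" (the agent); background same thing, recipient, setting (the codex / Clara / at the museum). No fact matches that background with a different agent, so 0.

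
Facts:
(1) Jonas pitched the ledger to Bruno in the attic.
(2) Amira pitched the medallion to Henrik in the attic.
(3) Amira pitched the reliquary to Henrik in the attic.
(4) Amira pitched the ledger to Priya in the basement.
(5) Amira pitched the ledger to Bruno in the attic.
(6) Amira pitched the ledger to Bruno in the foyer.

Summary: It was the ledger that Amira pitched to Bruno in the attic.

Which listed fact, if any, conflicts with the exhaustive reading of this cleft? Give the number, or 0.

The cleft puts "the ledger" in focus and presupposes the open proposition with same agent, recipient, setting (Amira / Bruno / in the attic).
Exhaustivity: the ledger is the only thing satisfying that background.
Every other fact differs from the presupposition on some backgrounded slot, so none challenges the exhaustivity.

0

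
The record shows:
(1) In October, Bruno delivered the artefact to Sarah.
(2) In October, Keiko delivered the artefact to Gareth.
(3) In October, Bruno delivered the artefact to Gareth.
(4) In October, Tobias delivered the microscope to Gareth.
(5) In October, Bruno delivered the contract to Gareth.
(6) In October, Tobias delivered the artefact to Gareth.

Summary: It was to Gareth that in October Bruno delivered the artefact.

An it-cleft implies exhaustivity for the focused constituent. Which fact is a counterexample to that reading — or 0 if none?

Focus of the cleft: "Gareth" (the recipient). Presupposed background: Bruno as agent and the artefact as thing and in October as setting.
The exhaustive reading says no other recipient fits that background.
Fact (1) shares the background but with recipient = Sarah; exhaustivity is violated.

1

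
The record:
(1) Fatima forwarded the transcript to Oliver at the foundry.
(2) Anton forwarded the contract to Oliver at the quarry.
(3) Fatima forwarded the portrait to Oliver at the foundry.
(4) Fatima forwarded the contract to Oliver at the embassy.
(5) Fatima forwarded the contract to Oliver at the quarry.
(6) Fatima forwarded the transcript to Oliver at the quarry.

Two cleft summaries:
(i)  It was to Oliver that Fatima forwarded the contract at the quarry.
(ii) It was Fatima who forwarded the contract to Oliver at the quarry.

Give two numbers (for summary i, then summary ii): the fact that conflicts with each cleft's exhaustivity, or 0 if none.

(i): focus "Oliver". No fact shares agent = Fatima, thing = the contract, setting = at the quarry with a different recipient. 0.
(ii): focus "Fatima". Looking for thing = the contract, recipient = Oliver, setting = at the quarry with some other agent — fact (2) has Anton there. Refuted.

0, 2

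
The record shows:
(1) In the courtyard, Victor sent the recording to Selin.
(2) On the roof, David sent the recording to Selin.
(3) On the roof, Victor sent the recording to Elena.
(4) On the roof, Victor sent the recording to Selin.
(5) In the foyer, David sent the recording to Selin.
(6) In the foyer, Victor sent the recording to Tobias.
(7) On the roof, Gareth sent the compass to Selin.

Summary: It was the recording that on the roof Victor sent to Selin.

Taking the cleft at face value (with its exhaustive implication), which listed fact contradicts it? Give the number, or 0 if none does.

The cleft puts "the recording" in focus and presupposes the open proposition with agent = Victor, recipient = Selin, setting = on the roof.
The exhaustive reading says no other thing fits that background.
No listed fact matches the background with a different thing. Exhaustivity holds.

0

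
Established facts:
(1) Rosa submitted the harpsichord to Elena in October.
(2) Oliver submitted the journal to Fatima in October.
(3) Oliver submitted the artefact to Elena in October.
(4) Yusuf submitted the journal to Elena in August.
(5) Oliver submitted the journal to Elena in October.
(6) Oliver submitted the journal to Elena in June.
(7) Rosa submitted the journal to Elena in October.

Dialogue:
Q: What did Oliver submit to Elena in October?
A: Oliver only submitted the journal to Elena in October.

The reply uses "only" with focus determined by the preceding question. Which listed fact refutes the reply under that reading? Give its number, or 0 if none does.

Answering "What did ...?" puts focus on the thing — here, "the journal".
So "only" ranges over things; the rest (Oliver as agent and Elena as recipient and in October as setting) is presupposed.
Fact (3) keeps Oliver as agent and Elena as recipient and in October as setting but has thing = the artefact; that refutes the reply.
(Fact (2) would refute a reading with focus on the recipient — but that is not what the question asks.)

3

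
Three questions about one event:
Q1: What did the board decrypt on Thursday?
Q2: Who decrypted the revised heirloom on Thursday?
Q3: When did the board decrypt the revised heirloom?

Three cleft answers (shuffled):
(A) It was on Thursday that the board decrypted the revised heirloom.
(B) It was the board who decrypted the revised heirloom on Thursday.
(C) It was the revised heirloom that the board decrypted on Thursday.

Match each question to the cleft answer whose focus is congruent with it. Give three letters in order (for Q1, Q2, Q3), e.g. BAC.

Q1 asks about the direct object; cleft (C) focuses "the revised heirloom", which is the direct object — so Q1 → C.
Q2 asks about the subject (agent); cleft (B) focuses "the board", which is the subject (agent) — so Q2 → B.
Q3 asks about the time; cleft (A) focuses "on Thursday", which is the time — so Q3 → A.
Mapping: Q1→C, Q2→B, Q3→A.

CBA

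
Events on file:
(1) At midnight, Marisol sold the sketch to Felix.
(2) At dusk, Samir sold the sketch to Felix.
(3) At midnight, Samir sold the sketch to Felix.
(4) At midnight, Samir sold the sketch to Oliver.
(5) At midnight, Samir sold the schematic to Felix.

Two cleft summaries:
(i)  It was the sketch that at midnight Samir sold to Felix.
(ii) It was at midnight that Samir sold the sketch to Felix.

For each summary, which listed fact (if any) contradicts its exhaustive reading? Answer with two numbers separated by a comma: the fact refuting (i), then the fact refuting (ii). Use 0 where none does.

5, 2

Summary (i) focuses "the sketch" (the thing); background agent = Samir, recipient = Felix, setting = at midnight. Fact (5) matches that background with thing = the schematic — refutes (i).
Summary (ii) focuses "at midnight" (the setting); background agent = Samir, thing = the sketch, recipient = Felix. Fact (2) matches that background with setting = at dusk — refutes (ii).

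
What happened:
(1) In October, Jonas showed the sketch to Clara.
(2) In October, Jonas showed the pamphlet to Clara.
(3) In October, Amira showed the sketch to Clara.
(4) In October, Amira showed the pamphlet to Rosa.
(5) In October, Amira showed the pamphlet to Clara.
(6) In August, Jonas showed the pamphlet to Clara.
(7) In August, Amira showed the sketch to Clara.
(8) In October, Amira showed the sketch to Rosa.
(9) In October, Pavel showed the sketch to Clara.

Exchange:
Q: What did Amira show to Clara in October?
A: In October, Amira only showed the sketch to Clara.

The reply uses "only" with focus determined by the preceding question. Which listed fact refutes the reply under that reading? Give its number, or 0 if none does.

5

Answering "What did ...?" puts focus on the thing — here, "the sketch".
"Only" then excludes alternative things while the background — Amira as agent and Clara as recipient and in October as setting — is held fixed.
Fact (5) keeps Amira as agent and Clara as recipient and in October as setting but has thing = the pamphlet; that refutes the reply.
(Fact (8) would refute a reading with focus on the recipient — but that is not what the question asks.)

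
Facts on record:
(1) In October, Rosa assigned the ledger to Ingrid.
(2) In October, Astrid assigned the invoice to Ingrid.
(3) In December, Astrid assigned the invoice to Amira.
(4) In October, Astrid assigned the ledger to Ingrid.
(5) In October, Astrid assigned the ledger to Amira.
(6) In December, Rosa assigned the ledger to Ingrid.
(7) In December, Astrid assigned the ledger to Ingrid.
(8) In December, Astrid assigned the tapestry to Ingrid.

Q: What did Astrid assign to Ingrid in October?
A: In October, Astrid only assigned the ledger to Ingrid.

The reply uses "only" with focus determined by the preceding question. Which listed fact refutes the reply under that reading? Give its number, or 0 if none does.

The question "What did ...?" targets the thing, so in the reply the focus falls on "the ledger".
So "only" ranges over things; the rest (Astrid as agent and Ingrid as recipient and in October as setting) is presupposed.
Fact (2) keeps Astrid as agent and Ingrid as recipient and in October as setting but has thing = the invoice; that refutes the reply.
(Fact (7) would refute a reading with focus on the setting — but that is not what the question asks.)

2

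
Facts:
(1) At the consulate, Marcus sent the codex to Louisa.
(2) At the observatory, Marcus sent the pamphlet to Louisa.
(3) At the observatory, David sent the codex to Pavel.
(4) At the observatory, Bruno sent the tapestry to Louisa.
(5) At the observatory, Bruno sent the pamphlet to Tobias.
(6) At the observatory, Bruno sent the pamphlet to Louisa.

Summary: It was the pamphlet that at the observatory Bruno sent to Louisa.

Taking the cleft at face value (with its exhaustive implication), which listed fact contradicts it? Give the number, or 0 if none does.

Focus of the cleft: "the pamphlet" (the thing). Presupposed background: same agent, recipient, setting (Bruno / Louisa / at the observatory).
Exhaustivity: the pamphlet is the only thing satisfying that background.
Fact (4) shares the background but with thing = the tapestry; exhaustivity is violated.

4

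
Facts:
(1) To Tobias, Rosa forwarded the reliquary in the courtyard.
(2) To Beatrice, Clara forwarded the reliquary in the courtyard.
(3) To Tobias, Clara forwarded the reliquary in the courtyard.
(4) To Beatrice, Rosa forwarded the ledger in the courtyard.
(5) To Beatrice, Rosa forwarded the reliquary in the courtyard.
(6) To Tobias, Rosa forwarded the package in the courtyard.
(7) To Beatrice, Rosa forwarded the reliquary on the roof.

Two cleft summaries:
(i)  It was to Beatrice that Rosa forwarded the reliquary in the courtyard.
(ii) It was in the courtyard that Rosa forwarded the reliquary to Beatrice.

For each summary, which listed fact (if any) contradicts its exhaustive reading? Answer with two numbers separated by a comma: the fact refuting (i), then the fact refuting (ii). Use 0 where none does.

1, 7

Summary (i) focuses "Beatrice" (the recipient); background same agent, thing, setting (Rosa / the reliquary / in the courtyard). Fact (1) matches that background with recipient = Tobias — refutes (i).
Summary (ii) focuses "in the courtyard" (the setting); background same agent, thing, recipient (Rosa / the reliquary / Beatrice). Fact (7) matches that background with setting = on the roof — refutes (ii).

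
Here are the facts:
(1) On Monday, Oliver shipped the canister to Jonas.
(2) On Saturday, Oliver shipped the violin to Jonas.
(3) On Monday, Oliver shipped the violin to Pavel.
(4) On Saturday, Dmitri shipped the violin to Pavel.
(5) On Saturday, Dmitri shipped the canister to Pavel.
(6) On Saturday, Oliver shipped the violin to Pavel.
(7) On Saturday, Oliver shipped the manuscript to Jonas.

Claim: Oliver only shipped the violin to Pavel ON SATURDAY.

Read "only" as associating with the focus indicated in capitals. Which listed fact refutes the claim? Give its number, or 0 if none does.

3

Focus (in capitals) is "on Saturday" — the setting. "Only" excludes alternative settings while holding fixed same agent, thing, recipient (Oliver / the violin / Pavel).
Fact (3) shares the background but differs in setting (on Monday) — a counterexample.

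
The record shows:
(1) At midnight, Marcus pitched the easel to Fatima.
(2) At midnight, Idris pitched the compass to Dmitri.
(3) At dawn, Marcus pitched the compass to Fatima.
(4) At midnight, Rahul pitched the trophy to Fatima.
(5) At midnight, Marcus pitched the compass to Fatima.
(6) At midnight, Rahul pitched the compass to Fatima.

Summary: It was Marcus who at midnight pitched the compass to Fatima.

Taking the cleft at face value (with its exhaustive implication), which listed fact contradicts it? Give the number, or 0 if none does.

The cleft puts "Marcus" in focus and presupposes the open proposition with the compass as thing and Fatima as recipient and at midnight as setting.
The exhaustive reading says no other agent fits that background.
But fact (6) also has the compass as thing and Fatima as recipient and at midnight as setting, with agent = Rahul — so the exhaustive reading fails.

6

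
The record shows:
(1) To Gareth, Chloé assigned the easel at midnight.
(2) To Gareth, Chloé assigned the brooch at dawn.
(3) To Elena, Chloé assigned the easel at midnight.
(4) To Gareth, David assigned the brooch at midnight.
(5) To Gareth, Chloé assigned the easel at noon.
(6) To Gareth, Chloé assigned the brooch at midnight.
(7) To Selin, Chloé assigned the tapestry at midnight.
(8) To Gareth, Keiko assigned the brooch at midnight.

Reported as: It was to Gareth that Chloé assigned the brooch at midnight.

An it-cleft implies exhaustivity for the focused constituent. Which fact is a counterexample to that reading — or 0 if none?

The cleft puts "Gareth" in focus and presupposes the open proposition with same agent, thing, setting (Chloé / the brooch / at midnight).
Exhaustivity: Gareth is the only recipient satisfying that background.
No listed fact matches the background with a different recipient. Exhaustivity holds.

0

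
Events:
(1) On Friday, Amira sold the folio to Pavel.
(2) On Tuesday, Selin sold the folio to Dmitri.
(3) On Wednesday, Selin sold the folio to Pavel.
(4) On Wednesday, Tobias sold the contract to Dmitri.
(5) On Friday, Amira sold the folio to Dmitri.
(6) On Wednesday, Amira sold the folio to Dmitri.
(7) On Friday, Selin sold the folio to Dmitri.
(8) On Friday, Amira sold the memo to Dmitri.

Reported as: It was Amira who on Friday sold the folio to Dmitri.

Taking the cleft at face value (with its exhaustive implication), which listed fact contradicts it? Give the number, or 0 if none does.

Focus of the cleft: "Amira" (the agent). Presupposed background: the folio as thing and Dmitri as recipient and on Friday as setting.
The exhaustive reading says no other agent fits that background.
Fact (7) shares the background but with agent = Selin; exhaustivity is violated.

7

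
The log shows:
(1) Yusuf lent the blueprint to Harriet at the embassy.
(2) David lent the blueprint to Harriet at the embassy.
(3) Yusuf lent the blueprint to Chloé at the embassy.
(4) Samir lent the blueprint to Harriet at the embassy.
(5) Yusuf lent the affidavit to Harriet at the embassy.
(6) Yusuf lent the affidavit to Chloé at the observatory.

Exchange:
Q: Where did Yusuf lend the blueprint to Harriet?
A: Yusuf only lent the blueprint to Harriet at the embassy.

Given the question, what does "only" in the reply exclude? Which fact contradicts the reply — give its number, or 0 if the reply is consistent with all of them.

The question "Where did ...?" targets the setting, so in the reply the focus falls on "at the embassy".
So "only" ranges over settings; the rest (Yusuf as agent and the blueprint as thing and Harriet as recipient) is presupposed.
No fact keeps Yusuf as agent and the blueprint as thing and Harriet as recipient while changing the setting; every other fact differs on something backgrounded. The reply stands.
(Fact (3) would refute a reading with focus on the recipient — but that is not what the question asks.)

0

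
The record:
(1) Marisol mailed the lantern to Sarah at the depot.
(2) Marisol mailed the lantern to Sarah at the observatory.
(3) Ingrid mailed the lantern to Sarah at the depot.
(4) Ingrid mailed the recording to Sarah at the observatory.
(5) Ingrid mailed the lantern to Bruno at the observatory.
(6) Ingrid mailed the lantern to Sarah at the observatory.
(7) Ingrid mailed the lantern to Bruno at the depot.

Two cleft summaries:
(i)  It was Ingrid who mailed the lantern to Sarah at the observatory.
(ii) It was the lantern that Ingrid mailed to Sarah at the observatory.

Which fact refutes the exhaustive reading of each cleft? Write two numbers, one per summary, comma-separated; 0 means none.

2, 4

(i): focus "Ingrid". Looking for thing = the lantern, recipient = Sarah, setting = at the observatory with some other agent — fact (2) has Marisol there. Refuted.
(ii): focus "the lantern". Looking for agent = Ingrid, recipient = Sarah, setting = at the observatory with some other thing — fact (4) has the recording there. Refuted.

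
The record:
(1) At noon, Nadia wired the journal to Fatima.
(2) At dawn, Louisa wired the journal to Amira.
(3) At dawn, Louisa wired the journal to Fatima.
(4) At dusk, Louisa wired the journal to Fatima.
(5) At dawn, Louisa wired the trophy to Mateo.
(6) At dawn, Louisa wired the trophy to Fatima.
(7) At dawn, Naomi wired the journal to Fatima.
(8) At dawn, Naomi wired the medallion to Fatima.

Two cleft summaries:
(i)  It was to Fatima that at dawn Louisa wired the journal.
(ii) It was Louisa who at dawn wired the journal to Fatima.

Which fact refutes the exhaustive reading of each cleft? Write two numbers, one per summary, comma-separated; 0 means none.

Summary (i) focuses "Fatima" (the recipient); background agent = Louisa, thing = the journal, setting = at dawn. Fact (2) matches that background with recipient = Amira — refutes (i).
Summary (ii) focuses "Louisa" (the agent); background thing = the journal, recipient = Fatima, setting = at dawn. Fact (7) matches that background with agent = Naomi — refutes (ii).

2, 7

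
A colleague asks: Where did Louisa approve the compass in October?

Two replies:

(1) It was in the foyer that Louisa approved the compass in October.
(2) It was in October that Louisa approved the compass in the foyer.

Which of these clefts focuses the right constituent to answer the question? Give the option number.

The question word "where" targets the location.
Option (1) clefts "in the foyer" — that matches what the question asks about.
Option (2) clefts "in October" — the time, not what was asked.
So the congruent reply is (1).

1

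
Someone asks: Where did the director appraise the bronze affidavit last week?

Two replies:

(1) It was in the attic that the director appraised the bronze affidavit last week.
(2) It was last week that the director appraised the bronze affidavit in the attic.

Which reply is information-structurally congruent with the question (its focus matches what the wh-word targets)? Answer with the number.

1

The question word "where" targets the location.
Option (1) clefts "in the attic" — that matches what the question asks about.
Option (2) clefts "last week" — the time, not what was asked.
So the congruent reply is (1).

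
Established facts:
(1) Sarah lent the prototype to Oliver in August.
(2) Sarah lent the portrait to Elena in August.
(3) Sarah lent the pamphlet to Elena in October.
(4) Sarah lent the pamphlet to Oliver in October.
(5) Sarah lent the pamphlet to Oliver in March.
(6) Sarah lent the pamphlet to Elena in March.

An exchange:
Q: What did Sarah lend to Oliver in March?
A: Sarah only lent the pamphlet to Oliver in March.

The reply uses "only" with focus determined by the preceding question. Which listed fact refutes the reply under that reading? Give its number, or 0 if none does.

0

Answering "What did ...?" puts focus on the thing — here, "the pamphlet".
"Only" then excludes alternative things while the background — agent = Sarah, recipient = Oliver, setting = in March — is held fixed.
No listed fact shares that background with another thing. Nothing contradicts the reply.
(Fact (6) would refute a reading with focus on the recipient — but that is not what the question asks.)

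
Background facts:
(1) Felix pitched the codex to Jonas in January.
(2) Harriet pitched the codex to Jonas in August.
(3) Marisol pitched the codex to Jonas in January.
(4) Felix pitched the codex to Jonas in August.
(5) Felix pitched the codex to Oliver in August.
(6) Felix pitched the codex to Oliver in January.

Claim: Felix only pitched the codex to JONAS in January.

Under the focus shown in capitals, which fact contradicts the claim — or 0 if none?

Focus (in capitals) is "Jonas" — the recipient. "Only" excludes alternative recipients while holding fixed same agent, thing, setting (Felix / the codex / in January).
Fact (6) shares the background but differs in recipient (Oliver) — a counterexample.

6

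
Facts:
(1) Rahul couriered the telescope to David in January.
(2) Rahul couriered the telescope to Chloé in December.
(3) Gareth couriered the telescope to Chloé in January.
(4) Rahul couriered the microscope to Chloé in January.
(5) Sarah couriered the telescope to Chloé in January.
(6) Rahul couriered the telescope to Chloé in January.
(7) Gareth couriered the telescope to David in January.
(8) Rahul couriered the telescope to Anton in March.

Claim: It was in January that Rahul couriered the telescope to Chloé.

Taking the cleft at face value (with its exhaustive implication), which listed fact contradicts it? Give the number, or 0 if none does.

2

Focus of the cleft: "in January" (the setting). Presupposed background: Rahul as agent and the telescope as thing and Chloé as recipient.
The exhaustive reading says no other setting fits that background.
Fact (2) shares the background but with setting = in December; exhaustivity is violated.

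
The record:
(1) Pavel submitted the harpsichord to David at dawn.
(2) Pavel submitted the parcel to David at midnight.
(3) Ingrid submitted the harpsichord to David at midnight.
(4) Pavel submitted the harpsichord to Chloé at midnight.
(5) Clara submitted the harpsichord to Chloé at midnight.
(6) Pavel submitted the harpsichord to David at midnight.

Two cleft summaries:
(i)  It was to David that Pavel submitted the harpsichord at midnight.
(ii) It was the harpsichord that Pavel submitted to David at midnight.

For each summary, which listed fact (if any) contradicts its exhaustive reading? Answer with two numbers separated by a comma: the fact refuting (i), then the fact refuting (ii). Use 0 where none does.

4, 2

Summary (i) focuses "David" (the recipient); background same agent, thing, setting (Pavel / the harpsichord / at midnight). Fact (4) matches that background with recipient = Chloé — refutes (i).
Summary (ii) focuses "the harpsichord" (the thing); background same agent, recipient, setting (Pavel / David / at midnight). Fact (2) matches that background with thing = the parcel — refutes (ii).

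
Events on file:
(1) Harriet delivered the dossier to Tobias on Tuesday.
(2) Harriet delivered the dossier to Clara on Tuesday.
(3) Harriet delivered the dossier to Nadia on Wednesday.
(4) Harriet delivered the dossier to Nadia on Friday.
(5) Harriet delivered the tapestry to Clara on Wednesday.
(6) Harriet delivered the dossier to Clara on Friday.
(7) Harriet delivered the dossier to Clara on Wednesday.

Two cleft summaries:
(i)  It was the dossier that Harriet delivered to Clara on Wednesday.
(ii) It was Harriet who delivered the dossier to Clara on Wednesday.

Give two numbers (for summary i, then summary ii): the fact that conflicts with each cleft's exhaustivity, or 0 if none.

(i): focus "the dossier". Looking for Harriet as agent and Clara as recipient and on Wednesday as setting with some other thing — fact (5) has the tapestry there. Refuted.
(ii): focus "Harriet". No fact shares the dossier as thing and Clara as recipient and on Wednesday as setting with a different agent. 0.

5, 0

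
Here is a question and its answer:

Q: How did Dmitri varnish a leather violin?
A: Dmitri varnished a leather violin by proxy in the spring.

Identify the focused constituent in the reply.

by proxy

The wh-word "how" asks about the manner.
In the answer, "Dmitri" and "a leather violin" are given — repeated from the question.
"in the spring" is also new, but it specifies the time, which is not what the question asks about — so it is not the focus.
The constituent filling the manner gap is "by proxy"; that is the focus.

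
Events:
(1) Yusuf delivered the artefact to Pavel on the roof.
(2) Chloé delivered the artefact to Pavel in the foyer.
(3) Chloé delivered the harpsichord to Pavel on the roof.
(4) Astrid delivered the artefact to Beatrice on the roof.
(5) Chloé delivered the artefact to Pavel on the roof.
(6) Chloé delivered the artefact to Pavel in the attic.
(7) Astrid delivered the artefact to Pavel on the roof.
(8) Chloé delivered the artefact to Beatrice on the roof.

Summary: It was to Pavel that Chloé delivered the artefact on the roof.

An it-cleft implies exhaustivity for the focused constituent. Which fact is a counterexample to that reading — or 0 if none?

The cleft puts "Pavel" in focus and presupposes the open proposition with same agent, thing, setting (Chloé / the artefact / on the roof).
The exhaustive reading says no other recipient fits that background.
Fact (8) shares the background but with recipient = Beatrice; exhaustivity is violated.

8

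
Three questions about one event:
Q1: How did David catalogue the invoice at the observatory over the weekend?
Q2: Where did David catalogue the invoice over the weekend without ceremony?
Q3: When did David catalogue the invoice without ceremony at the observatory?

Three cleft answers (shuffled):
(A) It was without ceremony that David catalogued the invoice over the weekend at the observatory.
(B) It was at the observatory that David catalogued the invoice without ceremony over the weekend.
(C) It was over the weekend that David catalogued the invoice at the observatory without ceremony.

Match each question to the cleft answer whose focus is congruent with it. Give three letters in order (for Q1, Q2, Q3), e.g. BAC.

ABC

Q1 asks about the manner; cleft (A) focuses "without ceremony", which is the manner — so Q1 → A.
Q2 asks about the location; cleft (B) focuses "at the observatory", which is the location — so Q2 → B.
Q3 asks about the time; cleft (C) focuses "over the weekend", which is the time — so Q3 → C.
Mapping: Q1→A, Q2→B, Q3→C.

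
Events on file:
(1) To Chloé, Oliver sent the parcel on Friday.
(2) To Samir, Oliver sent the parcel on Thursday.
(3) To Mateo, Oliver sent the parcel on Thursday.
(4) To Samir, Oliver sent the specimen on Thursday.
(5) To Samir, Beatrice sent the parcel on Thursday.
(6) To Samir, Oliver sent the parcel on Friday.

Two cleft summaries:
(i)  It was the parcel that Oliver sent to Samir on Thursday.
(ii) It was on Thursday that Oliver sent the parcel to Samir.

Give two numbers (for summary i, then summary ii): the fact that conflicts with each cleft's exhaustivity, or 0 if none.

(i): focus "the parcel". Looking for Oliver as agent and Samir as recipient and on Thursday as setting with some other thing — fact (4) has the specimen there. Refuted.
(ii): focus "on Thursday". Looking for Oliver as agent and the parcel as thing and Samir as recipient with some other setting — fact (6) has on Friday there. Refuted.

4, 6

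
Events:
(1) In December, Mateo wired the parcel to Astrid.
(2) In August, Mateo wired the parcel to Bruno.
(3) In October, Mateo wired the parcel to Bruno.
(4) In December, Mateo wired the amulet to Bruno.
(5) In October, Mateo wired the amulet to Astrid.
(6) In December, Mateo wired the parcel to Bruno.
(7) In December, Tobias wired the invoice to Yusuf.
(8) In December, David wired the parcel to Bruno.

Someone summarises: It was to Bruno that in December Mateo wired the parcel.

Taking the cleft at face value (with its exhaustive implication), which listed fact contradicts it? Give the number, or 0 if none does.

Focus of the cleft: "Bruno" (the recipient). Presupposed background: agent = Mateo, thing = the parcel, setting = in December.
Exhaustivity: Bruno is the only recipient satisfying that background.
But fact (1) also has agent = Mateo, thing = the parcel, setting = in December, with recipient = Astrid — so the exhaustive reading fails.

1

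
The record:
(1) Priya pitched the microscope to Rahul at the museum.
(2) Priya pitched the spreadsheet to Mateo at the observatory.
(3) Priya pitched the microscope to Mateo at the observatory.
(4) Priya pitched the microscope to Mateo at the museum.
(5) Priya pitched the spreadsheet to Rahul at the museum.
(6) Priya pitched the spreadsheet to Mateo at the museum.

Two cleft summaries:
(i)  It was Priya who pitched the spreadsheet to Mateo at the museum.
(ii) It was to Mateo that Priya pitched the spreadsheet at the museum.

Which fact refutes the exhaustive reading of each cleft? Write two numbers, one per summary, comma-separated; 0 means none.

Summary (i) focuses "Priya" (the agent); background thing = the spreadsheet, recipient = Mateo, setting = at the museum. No fact matches that background with a different agent, so 0.
Summary (ii) focuses "Mateo" (the recipient); background agent = Priya, thing = the spreadsheet, setting = at the museum. Fact (5) matches that background with recipient = Rahul — refutes (ii).

0, 5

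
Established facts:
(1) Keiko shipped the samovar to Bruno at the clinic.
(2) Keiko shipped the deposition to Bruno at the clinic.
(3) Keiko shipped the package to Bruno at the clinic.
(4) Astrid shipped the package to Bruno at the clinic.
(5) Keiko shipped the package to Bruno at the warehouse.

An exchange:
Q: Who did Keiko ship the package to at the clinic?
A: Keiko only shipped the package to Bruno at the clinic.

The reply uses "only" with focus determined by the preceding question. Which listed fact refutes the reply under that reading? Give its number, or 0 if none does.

Answering "Who did ... to ...?" puts focus on the recipient — here, "Bruno".
So "only" ranges over recipients; the rest (agent = Keiko, thing = the package, setting = at the clinic) is presupposed.
No listed fact shares that background with another recipient. Nothing contradicts the reply.
(Fact (5) would refute a reading with focus on the setting — but that is not what the question asks.)

0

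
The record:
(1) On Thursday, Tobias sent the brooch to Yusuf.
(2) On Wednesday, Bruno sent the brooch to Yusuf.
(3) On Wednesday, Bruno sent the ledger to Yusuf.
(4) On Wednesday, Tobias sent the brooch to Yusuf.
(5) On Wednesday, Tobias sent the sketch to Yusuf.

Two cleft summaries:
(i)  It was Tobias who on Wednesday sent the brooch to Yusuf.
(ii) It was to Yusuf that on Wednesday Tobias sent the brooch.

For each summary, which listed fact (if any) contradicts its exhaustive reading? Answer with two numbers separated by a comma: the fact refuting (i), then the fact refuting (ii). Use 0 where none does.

2, 0

(i): focus "Tobias". Looking for same thing, recipient, setting (the brooch / Yusuf / on Wednesday) with some other agent — fact (2) has Bruno there. Refuted.
(ii): focus "Yusuf". No fact shares same agent, thing, setting (Tobias / the brooch / on Wednesday) with a different recipient. 0.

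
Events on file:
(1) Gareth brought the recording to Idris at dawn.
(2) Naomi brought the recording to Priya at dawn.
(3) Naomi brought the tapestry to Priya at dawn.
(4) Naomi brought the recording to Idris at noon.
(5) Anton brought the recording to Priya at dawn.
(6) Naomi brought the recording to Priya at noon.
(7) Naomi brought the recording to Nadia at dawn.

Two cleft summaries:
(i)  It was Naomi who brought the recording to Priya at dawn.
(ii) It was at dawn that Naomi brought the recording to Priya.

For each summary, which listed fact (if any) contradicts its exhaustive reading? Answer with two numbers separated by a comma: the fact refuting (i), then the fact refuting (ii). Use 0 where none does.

Summary (i) focuses "Naomi" (the agent); background the recording as thing and Priya as recipient and at dawn as setting. Fact (5) matches that background with agent = Anton — refutes (i).
Summary (ii) focuses "at dawn" (the setting); background Naomi as agent and the recording as thing and Priya as recipient. Fact (6) matches that background with setting = at noon — refutes (ii).

5, 6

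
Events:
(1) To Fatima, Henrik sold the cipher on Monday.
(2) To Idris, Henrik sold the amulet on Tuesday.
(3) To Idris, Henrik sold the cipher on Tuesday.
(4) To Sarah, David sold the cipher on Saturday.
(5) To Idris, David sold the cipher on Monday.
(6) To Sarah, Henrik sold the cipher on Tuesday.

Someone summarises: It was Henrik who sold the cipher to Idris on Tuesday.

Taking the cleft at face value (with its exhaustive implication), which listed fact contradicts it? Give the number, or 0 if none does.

0

The cleft puts "Henrik" in focus and presupposes the open proposition with the cipher as thing and Idris as recipient and on Tuesday as setting.
Exhaustivity: Henrik is the only agent satisfying that background.
Every other fact differs from the presupposition on some backgrounded slot, so none challenges the exhaustivity.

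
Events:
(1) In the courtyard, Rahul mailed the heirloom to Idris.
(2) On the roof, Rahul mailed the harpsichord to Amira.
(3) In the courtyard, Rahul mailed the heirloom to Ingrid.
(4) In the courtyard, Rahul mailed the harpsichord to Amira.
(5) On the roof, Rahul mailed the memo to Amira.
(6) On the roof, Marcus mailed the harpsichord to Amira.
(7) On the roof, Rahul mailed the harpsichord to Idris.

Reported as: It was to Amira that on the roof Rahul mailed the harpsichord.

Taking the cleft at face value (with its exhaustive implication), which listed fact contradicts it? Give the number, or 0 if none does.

Focus of the cleft: "Amira" (the recipient). Presupposed background: Rahul as agent and the harpsichord as thing and on the roof as setting.
The exhaustive reading says no other recipient fits that background.
But fact (7) also has Rahul as agent and the harpsichord as thing and on the roof as setting, with recipient = Idris — so the exhaustive reading fails.

7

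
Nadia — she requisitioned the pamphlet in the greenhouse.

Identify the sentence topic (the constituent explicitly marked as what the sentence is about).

Nadia

The construction explicitly marks "Nadia" as what the sentence is about — the topic.
The remainder of the clause is the comment (what is said about the topic).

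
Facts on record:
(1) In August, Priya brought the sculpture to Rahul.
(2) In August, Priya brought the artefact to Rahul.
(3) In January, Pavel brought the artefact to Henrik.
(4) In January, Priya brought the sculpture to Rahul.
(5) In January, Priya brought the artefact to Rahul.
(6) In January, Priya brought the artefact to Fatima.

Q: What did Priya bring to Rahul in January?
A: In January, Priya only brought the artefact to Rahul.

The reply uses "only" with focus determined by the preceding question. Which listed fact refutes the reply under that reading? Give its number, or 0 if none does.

4

Answering "What did ...?" puts focus on the thing — here, "the artefact".
So "only" ranges over things; the rest (same agent, recipient, setting (Priya / Rahul / in January)) is presupposed.
Fact (4) keeps same agent, recipient, setting (Priya / Rahul / in January) but has thing = the sculpture; that refutes the reply.
(Fact (2) would refute a reading with focus on the setting — but that is not what the question asks.)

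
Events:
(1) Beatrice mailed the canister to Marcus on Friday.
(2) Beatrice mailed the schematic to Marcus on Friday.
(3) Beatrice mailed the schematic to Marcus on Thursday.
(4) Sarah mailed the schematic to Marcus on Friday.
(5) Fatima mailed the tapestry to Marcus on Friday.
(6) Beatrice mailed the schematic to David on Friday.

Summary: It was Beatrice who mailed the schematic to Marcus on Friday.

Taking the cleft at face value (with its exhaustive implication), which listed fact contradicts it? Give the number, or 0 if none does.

The cleft puts "Beatrice" in focus and presupposes the open proposition with the schematic as thing and Marcus as recipient and on Friday as setting.
Exhaustivity: Beatrice is the only agent satisfying that background.
Fact (4) shares the background but with agent = Sarah; exhaustivity is violated.

4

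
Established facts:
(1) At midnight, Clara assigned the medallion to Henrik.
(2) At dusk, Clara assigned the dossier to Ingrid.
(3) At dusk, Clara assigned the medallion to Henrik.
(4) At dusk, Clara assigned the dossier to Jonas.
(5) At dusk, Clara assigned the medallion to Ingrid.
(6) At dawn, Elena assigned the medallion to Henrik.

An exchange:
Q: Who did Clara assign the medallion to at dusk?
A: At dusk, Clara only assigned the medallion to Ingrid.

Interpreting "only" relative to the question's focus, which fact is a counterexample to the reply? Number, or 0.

Answering "Who did ... to ...?" puts focus on the recipient — here, "Ingrid".
"Only" then excludes alternative recipients while the background — same agent, thing, setting (Clara / the medallion / at dusk) — is held fixed.
Fact (3) shares the background with a different recipient (Henrik) — counterexample.
(Fact (2) would refute a reading with focus on the thing — but that is not what the question asks.)

3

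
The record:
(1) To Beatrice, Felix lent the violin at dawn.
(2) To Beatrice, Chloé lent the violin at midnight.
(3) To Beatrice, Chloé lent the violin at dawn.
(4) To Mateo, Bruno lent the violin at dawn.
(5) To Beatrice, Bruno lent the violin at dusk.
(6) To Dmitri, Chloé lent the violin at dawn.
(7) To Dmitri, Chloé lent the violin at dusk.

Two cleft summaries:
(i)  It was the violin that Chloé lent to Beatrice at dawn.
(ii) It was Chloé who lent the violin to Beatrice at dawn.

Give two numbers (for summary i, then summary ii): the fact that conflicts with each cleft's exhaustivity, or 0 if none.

0, 1

Summary (i) focuses "the violin" (the thing); background Chloé as agent and Beatrice as recipient and at dawn as setting. No fact matches that background with a different thing, so 0.
Summary (ii) focuses "Chloé" (the agent); background the violin as thing and Beatrice as recipient and at dawn as setting. Fact (1) matches that background with agent = Felix — refutes (ii).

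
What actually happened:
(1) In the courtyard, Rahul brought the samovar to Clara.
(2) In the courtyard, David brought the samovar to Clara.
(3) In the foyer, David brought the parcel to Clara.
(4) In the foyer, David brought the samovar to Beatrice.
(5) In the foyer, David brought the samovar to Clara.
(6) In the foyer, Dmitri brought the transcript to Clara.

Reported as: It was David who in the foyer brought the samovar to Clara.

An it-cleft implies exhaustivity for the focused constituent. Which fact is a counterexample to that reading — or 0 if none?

Focus of the cleft: "David" (the agent). Presupposed background: same thing, recipient, setting (the samovar / Clara / in the foyer).
Exhaustivity: David is the only agent satisfying that background.
Every other fact differs from the presupposition on some backgrounded slot, so none challenges the exhaustivity.

0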